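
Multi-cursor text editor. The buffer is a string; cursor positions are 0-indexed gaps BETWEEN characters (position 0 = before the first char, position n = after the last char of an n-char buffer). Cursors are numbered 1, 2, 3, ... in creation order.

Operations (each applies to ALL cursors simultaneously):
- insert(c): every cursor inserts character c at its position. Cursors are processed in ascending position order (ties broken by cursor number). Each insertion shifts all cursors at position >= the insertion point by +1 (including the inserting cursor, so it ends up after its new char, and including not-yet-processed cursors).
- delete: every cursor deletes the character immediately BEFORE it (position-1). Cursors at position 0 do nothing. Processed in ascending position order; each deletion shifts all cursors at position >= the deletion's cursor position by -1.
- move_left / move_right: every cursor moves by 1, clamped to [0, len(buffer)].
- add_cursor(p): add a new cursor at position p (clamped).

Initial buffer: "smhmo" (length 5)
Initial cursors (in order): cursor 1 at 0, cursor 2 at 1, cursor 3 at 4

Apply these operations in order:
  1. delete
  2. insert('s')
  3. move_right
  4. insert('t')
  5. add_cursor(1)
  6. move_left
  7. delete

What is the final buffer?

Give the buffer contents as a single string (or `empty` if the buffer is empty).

Answer: ssthst

Derivation:
After op 1 (delete): buffer="mho" (len 3), cursors c1@0 c2@0 c3@2, authorship ...
After op 2 (insert('s')): buffer="ssmhso" (len 6), cursors c1@2 c2@2 c3@5, authorship 12..3.
After op 3 (move_right): buffer="ssmhso" (len 6), cursors c1@3 c2@3 c3@6, authorship 12..3.
After op 4 (insert('t')): buffer="ssmtthsot" (len 9), cursors c1@5 c2@5 c3@9, authorship 12.12.3.3
After op 5 (add_cursor(1)): buffer="ssmtthsot" (len 9), cursors c4@1 c1@5 c2@5 c3@9, authorship 12.12.3.3
After op 6 (move_left): buffer="ssmtthsot" (len 9), cursors c4@0 c1@4 c2@4 c3@8, authorship 12.12.3.3
After op 7 (delete): buffer="ssthst" (len 6), cursors c4@0 c1@2 c2@2 c3@5, authorship 122.33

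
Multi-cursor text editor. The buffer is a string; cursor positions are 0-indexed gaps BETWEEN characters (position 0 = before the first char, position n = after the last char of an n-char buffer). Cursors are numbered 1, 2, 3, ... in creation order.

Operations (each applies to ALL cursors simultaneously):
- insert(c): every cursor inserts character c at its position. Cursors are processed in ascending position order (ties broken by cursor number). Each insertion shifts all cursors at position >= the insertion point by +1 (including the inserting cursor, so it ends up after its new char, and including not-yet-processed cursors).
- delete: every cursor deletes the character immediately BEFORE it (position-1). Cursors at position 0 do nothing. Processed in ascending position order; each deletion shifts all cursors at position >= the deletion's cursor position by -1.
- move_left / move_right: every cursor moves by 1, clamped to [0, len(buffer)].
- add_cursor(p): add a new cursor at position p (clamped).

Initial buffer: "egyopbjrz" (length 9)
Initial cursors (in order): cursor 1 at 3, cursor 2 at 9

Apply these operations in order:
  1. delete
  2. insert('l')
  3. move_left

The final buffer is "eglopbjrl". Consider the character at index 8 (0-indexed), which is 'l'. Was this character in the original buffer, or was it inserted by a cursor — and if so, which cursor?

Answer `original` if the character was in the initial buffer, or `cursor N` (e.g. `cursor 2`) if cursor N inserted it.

After op 1 (delete): buffer="egopbjr" (len 7), cursors c1@2 c2@7, authorship .......
After op 2 (insert('l')): buffer="eglopbjrl" (len 9), cursors c1@3 c2@9, authorship ..1.....2
After op 3 (move_left): buffer="eglopbjrl" (len 9), cursors c1@2 c2@8, authorship ..1.....2
Authorship (.=original, N=cursor N): . . 1 . . . . . 2
Index 8: author = 2

Answer: cursor 2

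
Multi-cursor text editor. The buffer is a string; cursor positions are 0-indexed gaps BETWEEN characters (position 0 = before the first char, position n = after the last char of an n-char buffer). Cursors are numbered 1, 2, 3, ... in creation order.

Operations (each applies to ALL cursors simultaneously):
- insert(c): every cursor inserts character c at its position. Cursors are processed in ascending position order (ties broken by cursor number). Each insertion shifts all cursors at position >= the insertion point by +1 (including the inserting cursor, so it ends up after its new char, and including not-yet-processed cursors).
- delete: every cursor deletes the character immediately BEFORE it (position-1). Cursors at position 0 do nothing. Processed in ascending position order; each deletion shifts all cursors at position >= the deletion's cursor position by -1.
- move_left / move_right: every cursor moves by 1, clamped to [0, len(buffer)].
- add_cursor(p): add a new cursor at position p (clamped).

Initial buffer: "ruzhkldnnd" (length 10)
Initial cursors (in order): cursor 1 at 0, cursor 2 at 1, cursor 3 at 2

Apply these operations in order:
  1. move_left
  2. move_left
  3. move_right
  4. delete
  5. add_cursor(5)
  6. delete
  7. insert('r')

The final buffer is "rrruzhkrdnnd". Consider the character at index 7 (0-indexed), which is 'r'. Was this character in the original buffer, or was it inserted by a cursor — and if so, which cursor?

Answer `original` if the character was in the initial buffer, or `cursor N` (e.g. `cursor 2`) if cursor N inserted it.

After op 1 (move_left): buffer="ruzhkldnnd" (len 10), cursors c1@0 c2@0 c3@1, authorship ..........
After op 2 (move_left): buffer="ruzhkldnnd" (len 10), cursors c1@0 c2@0 c3@0, authorship ..........
After op 3 (move_right): buffer="ruzhkldnnd" (len 10), cursors c1@1 c2@1 c3@1, authorship ..........
After op 4 (delete): buffer="uzhkldnnd" (len 9), cursors c1@0 c2@0 c3@0, authorship .........
After op 5 (add_cursor(5)): buffer="uzhkldnnd" (len 9), cursors c1@0 c2@0 c3@0 c4@5, authorship .........
After op 6 (delete): buffer="uzhkdnnd" (len 8), cursors c1@0 c2@0 c3@0 c4@4, authorship ........
After op 7 (insert('r')): buffer="rrruzhkrdnnd" (len 12), cursors c1@3 c2@3 c3@3 c4@8, authorship 123....4....
Authorship (.=original, N=cursor N): 1 2 3 . . . . 4 . . . .
Index 7: author = 4

Answer: cursor 4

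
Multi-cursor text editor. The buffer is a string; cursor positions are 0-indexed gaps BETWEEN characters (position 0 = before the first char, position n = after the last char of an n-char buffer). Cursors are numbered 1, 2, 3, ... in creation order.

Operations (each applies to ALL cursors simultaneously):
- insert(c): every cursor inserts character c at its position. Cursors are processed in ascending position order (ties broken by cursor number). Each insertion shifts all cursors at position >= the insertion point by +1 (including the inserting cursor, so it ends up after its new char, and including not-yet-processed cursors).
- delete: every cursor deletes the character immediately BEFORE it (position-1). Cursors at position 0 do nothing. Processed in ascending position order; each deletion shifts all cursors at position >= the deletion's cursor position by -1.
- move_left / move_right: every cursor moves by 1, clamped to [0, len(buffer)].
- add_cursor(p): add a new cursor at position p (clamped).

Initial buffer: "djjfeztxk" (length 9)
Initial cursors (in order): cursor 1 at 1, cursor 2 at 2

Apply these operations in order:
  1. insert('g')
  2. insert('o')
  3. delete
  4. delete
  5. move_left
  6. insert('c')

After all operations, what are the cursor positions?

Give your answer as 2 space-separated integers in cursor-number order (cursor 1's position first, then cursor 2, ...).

Answer: 1 3

Derivation:
After op 1 (insert('g')): buffer="dgjgjfeztxk" (len 11), cursors c1@2 c2@4, authorship .1.2.......
After op 2 (insert('o')): buffer="dgojgojfeztxk" (len 13), cursors c1@3 c2@6, authorship .11.22.......
After op 3 (delete): buffer="dgjgjfeztxk" (len 11), cursors c1@2 c2@4, authorship .1.2.......
After op 4 (delete): buffer="djjfeztxk" (len 9), cursors c1@1 c2@2, authorship .........
After op 5 (move_left): buffer="djjfeztxk" (len 9), cursors c1@0 c2@1, authorship .........
After op 6 (insert('c')): buffer="cdcjjfeztxk" (len 11), cursors c1@1 c2@3, authorship 1.2........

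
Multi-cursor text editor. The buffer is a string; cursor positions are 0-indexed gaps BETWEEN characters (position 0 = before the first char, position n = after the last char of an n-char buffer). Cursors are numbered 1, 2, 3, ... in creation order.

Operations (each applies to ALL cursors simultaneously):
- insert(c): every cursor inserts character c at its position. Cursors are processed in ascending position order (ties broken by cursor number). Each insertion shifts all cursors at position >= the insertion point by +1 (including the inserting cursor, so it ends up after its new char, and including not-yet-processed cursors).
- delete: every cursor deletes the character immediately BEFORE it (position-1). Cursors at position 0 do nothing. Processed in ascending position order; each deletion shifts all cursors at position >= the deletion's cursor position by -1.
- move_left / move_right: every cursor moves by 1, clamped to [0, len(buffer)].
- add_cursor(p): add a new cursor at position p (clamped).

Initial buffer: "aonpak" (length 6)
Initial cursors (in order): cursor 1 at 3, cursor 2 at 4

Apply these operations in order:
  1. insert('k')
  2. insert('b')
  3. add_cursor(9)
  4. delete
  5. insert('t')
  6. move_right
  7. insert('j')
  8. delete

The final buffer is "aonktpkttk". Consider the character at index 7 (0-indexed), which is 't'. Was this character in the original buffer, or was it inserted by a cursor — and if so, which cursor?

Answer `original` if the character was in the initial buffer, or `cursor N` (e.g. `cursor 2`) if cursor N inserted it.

After op 1 (insert('k')): buffer="aonkpkak" (len 8), cursors c1@4 c2@6, authorship ...1.2..
After op 2 (insert('b')): buffer="aonkbpkbak" (len 10), cursors c1@5 c2@8, authorship ...11.22..
After op 3 (add_cursor(9)): buffer="aonkbpkbak" (len 10), cursors c1@5 c2@8 c3@9, authorship ...11.22..
After op 4 (delete): buffer="aonkpkk" (len 7), cursors c1@4 c2@6 c3@6, authorship ...1.2.
After op 5 (insert('t')): buffer="aonktpkttk" (len 10), cursors c1@5 c2@9 c3@9, authorship ...11.223.
After op 6 (move_right): buffer="aonktpkttk" (len 10), cursors c1@6 c2@10 c3@10, authorship ...11.223.
After op 7 (insert('j')): buffer="aonktpjkttkjj" (len 13), cursors c1@7 c2@13 c3@13, authorship ...11.1223.23
After op 8 (delete): buffer="aonktpkttk" (len 10), cursors c1@6 c2@10 c3@10, authorship ...11.223.
Authorship (.=original, N=cursor N): . . . 1 1 . 2 2 3 .
Index 7: author = 2

Answer: cursor 2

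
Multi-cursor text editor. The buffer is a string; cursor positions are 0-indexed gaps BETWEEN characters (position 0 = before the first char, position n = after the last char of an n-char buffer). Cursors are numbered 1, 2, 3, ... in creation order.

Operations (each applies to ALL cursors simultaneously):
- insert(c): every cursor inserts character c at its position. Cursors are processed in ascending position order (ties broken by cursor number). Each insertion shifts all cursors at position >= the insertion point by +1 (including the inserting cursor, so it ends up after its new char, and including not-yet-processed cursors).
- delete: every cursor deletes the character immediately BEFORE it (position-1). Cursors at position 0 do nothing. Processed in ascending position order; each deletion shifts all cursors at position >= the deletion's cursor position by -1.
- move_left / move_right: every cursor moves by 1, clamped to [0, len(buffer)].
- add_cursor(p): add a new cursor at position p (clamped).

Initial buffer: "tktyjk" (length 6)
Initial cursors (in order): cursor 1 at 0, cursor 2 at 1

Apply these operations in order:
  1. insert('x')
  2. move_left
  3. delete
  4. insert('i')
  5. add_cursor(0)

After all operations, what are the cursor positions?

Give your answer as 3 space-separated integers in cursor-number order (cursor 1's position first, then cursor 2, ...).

After op 1 (insert('x')): buffer="xtxktyjk" (len 8), cursors c1@1 c2@3, authorship 1.2.....
After op 2 (move_left): buffer="xtxktyjk" (len 8), cursors c1@0 c2@2, authorship 1.2.....
After op 3 (delete): buffer="xxktyjk" (len 7), cursors c1@0 c2@1, authorship 12.....
After op 4 (insert('i')): buffer="ixixktyjk" (len 9), cursors c1@1 c2@3, authorship 1122.....
After op 5 (add_cursor(0)): buffer="ixixktyjk" (len 9), cursors c3@0 c1@1 c2@3, authorship 1122.....

Answer: 1 3 0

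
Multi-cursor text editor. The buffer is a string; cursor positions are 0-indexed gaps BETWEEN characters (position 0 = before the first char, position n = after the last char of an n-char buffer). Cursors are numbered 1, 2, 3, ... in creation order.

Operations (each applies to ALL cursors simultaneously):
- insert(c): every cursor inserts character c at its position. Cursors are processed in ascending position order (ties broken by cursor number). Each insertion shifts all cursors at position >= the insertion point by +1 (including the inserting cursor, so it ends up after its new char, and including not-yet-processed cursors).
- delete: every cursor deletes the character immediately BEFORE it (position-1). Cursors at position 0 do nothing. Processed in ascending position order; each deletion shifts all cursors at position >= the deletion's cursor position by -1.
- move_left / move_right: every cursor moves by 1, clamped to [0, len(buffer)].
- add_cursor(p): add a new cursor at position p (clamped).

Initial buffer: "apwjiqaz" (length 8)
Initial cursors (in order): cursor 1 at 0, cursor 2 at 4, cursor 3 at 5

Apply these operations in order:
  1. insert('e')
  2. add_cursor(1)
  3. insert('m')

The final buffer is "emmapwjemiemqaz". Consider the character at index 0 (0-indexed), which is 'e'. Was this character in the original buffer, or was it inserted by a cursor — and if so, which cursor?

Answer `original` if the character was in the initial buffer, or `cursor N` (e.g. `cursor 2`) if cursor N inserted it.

Answer: cursor 1

Derivation:
After op 1 (insert('e')): buffer="eapwjeieqaz" (len 11), cursors c1@1 c2@6 c3@8, authorship 1....2.3...
After op 2 (add_cursor(1)): buffer="eapwjeieqaz" (len 11), cursors c1@1 c4@1 c2@6 c3@8, authorship 1....2.3...
After op 3 (insert('m')): buffer="emmapwjemiemqaz" (len 15), cursors c1@3 c4@3 c2@9 c3@12, authorship 114....22.33...
Authorship (.=original, N=cursor N): 1 1 4 . . . . 2 2 . 3 3 . . .
Index 0: author = 1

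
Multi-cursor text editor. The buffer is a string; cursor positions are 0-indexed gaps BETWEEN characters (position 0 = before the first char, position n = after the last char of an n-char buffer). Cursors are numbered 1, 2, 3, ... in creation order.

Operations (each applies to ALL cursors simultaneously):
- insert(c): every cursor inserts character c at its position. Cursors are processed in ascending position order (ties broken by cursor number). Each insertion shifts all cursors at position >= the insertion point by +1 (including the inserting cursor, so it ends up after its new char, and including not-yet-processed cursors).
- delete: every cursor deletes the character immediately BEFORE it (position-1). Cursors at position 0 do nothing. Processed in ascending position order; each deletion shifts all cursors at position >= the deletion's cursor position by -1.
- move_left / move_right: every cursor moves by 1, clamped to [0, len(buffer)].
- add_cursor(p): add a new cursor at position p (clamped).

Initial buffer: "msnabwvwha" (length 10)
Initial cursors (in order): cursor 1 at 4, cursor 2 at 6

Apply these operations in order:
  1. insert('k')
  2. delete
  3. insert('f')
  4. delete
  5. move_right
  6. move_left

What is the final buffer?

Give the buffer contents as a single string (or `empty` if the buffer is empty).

Answer: msnabwvwha

Derivation:
After op 1 (insert('k')): buffer="msnakbwkvwha" (len 12), cursors c1@5 c2@8, authorship ....1..2....
After op 2 (delete): buffer="msnabwvwha" (len 10), cursors c1@4 c2@6, authorship ..........
After op 3 (insert('f')): buffer="msnafbwfvwha" (len 12), cursors c1@5 c2@8, authorship ....1..2....
After op 4 (delete): buffer="msnabwvwha" (len 10), cursors c1@4 c2@6, authorship ..........
After op 5 (move_right): buffer="msnabwvwha" (len 10), cursors c1@5 c2@7, authorship ..........
After op 6 (move_left): buffer="msnabwvwha" (len 10), cursors c1@4 c2@6, authorship ..........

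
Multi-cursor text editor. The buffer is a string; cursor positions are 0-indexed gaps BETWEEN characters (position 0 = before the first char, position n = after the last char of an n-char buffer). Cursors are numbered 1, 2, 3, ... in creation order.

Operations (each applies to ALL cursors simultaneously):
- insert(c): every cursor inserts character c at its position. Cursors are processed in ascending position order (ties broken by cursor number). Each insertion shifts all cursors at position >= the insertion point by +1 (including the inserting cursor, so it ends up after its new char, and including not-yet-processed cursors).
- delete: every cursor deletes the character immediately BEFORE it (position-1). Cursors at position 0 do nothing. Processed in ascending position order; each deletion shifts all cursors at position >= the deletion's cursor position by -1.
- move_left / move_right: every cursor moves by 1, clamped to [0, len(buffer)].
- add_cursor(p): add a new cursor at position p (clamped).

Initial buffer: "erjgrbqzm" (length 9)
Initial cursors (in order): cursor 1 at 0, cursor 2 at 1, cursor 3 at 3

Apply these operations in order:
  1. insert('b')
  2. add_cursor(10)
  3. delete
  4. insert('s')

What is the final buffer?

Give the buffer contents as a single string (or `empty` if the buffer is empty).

Answer: sesrjsgrbszm

Derivation:
After op 1 (insert('b')): buffer="bebrjbgrbqzm" (len 12), cursors c1@1 c2@3 c3@6, authorship 1.2..3......
After op 2 (add_cursor(10)): buffer="bebrjbgrbqzm" (len 12), cursors c1@1 c2@3 c3@6 c4@10, authorship 1.2..3......
After op 3 (delete): buffer="erjgrbzm" (len 8), cursors c1@0 c2@1 c3@3 c4@6, authorship ........
After op 4 (insert('s')): buffer="sesrjsgrbszm" (len 12), cursors c1@1 c2@3 c3@6 c4@10, authorship 1.2..3...4..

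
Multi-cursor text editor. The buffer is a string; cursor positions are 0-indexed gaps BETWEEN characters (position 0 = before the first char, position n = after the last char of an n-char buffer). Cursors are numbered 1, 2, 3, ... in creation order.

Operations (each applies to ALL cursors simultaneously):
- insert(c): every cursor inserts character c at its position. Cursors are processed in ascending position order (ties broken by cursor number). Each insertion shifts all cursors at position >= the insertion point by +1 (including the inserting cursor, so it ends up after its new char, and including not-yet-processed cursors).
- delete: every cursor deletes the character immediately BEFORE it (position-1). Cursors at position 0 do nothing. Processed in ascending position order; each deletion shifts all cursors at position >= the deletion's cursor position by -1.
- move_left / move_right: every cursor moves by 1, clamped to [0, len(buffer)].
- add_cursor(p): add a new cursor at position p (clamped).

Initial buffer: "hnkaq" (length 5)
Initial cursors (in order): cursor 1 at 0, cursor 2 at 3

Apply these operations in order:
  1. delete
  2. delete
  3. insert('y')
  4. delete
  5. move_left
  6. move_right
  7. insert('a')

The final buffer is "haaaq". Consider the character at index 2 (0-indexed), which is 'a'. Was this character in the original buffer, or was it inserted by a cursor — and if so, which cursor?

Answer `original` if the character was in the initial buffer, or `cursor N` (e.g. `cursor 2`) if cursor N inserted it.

Answer: cursor 2

Derivation:
After op 1 (delete): buffer="hnaq" (len 4), cursors c1@0 c2@2, authorship ....
After op 2 (delete): buffer="haq" (len 3), cursors c1@0 c2@1, authorship ...
After op 3 (insert('y')): buffer="yhyaq" (len 5), cursors c1@1 c2@3, authorship 1.2..
After op 4 (delete): buffer="haq" (len 3), cursors c1@0 c2@1, authorship ...
After op 5 (move_left): buffer="haq" (len 3), cursors c1@0 c2@0, authorship ...
After op 6 (move_right): buffer="haq" (len 3), cursors c1@1 c2@1, authorship ...
After op 7 (insert('a')): buffer="haaaq" (len 5), cursors c1@3 c2@3, authorship .12..
Authorship (.=original, N=cursor N): . 1 2 . .
Index 2: author = 2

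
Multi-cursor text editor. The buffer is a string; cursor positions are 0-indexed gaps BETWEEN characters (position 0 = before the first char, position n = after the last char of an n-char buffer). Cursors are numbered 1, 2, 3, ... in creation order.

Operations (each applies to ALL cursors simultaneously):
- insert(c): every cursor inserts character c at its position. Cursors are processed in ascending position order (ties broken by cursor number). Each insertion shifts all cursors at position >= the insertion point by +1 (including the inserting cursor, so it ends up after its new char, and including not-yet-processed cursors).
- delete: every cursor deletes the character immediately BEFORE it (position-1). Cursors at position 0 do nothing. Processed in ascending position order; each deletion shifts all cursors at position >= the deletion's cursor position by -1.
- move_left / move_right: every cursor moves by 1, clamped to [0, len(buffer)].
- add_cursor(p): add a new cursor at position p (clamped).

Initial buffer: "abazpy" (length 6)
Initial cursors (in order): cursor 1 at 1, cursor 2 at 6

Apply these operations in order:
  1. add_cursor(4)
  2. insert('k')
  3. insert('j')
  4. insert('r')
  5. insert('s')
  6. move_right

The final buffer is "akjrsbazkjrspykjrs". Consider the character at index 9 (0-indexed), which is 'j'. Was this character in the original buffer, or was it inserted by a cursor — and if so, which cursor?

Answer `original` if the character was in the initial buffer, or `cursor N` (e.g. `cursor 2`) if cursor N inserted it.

Answer: cursor 3

Derivation:
After op 1 (add_cursor(4)): buffer="abazpy" (len 6), cursors c1@1 c3@4 c2@6, authorship ......
After op 2 (insert('k')): buffer="akbazkpyk" (len 9), cursors c1@2 c3@6 c2@9, authorship .1...3..2
After op 3 (insert('j')): buffer="akjbazkjpykj" (len 12), cursors c1@3 c3@8 c2@12, authorship .11...33..22
After op 4 (insert('r')): buffer="akjrbazkjrpykjr" (len 15), cursors c1@4 c3@10 c2@15, authorship .111...333..222
After op 5 (insert('s')): buffer="akjrsbazkjrspykjrs" (len 18), cursors c1@5 c3@12 c2@18, authorship .1111...3333..2222
After op 6 (move_right): buffer="akjrsbazkjrspykjrs" (len 18), cursors c1@6 c3@13 c2@18, authorship .1111...3333..2222
Authorship (.=original, N=cursor N): . 1 1 1 1 . . . 3 3 3 3 . . 2 2 2 2
Index 9: author = 3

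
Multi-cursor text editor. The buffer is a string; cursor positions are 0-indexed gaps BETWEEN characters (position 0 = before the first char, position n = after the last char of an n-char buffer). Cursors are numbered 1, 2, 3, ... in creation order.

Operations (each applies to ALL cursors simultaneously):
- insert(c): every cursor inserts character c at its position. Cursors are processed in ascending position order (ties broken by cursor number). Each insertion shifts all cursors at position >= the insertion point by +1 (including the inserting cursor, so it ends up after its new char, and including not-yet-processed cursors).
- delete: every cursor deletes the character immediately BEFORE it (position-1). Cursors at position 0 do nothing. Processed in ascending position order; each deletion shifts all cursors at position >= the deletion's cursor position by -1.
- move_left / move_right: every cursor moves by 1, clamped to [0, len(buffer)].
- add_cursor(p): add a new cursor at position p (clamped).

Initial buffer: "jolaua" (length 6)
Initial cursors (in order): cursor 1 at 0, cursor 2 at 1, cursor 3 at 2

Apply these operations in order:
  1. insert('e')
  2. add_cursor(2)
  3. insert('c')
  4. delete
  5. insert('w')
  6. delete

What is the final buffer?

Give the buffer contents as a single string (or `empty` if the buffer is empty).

Answer: ejeoelaua

Derivation:
After op 1 (insert('e')): buffer="ejeoelaua" (len 9), cursors c1@1 c2@3 c3@5, authorship 1.2.3....
After op 2 (add_cursor(2)): buffer="ejeoelaua" (len 9), cursors c1@1 c4@2 c2@3 c3@5, authorship 1.2.3....
After op 3 (insert('c')): buffer="ecjcecoeclaua" (len 13), cursors c1@2 c4@4 c2@6 c3@9, authorship 11.422.33....
After op 4 (delete): buffer="ejeoelaua" (len 9), cursors c1@1 c4@2 c2@3 c3@5, authorship 1.2.3....
After op 5 (insert('w')): buffer="ewjwewoewlaua" (len 13), cursors c1@2 c4@4 c2@6 c3@9, authorship 11.422.33....
After op 6 (delete): buffer="ejeoelaua" (len 9), cursors c1@1 c4@2 c2@3 c3@5, authorship 1.2.3....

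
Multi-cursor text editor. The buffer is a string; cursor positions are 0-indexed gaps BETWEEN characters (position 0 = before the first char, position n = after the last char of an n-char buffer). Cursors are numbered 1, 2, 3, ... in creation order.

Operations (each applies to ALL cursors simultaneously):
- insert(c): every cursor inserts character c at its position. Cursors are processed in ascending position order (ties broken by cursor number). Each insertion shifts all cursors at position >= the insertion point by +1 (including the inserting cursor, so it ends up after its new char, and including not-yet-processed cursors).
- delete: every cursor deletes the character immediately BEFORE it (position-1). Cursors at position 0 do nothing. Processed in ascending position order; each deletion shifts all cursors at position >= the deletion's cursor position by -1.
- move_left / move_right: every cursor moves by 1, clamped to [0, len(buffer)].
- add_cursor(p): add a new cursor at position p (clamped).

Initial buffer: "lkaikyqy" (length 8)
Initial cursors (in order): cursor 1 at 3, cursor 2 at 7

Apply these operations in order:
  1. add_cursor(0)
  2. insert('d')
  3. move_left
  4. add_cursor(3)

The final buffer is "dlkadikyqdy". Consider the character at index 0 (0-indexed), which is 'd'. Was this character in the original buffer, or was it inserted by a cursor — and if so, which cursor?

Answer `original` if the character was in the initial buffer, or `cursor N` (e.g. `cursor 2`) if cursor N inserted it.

After op 1 (add_cursor(0)): buffer="lkaikyqy" (len 8), cursors c3@0 c1@3 c2@7, authorship ........
After op 2 (insert('d')): buffer="dlkadikyqdy" (len 11), cursors c3@1 c1@5 c2@10, authorship 3...1....2.
After op 3 (move_left): buffer="dlkadikyqdy" (len 11), cursors c3@0 c1@4 c2@9, authorship 3...1....2.
After op 4 (add_cursor(3)): buffer="dlkadikyqdy" (len 11), cursors c3@0 c4@3 c1@4 c2@9, authorship 3...1....2.
Authorship (.=original, N=cursor N): 3 . . . 1 . . . . 2 .
Index 0: author = 3

Answer: cursor 3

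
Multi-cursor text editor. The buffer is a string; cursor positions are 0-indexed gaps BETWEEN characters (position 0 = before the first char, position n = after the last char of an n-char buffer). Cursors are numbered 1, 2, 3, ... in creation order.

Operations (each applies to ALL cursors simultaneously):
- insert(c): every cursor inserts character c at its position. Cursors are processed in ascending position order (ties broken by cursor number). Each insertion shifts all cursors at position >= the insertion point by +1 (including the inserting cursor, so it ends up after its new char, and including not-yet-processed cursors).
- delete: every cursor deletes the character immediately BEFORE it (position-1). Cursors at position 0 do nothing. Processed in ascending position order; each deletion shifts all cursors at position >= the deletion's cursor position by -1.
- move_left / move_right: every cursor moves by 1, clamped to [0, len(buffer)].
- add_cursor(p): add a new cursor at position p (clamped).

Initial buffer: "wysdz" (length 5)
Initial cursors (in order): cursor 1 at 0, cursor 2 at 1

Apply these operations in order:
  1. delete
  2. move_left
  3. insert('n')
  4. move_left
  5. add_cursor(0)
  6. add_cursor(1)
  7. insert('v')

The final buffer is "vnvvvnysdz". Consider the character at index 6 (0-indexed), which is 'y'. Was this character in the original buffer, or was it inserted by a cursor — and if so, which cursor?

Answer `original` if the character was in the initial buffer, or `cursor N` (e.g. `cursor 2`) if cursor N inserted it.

Answer: original

Derivation:
After op 1 (delete): buffer="ysdz" (len 4), cursors c1@0 c2@0, authorship ....
After op 2 (move_left): buffer="ysdz" (len 4), cursors c1@0 c2@0, authorship ....
After op 3 (insert('n')): buffer="nnysdz" (len 6), cursors c1@2 c2@2, authorship 12....
After op 4 (move_left): buffer="nnysdz" (len 6), cursors c1@1 c2@1, authorship 12....
After op 5 (add_cursor(0)): buffer="nnysdz" (len 6), cursors c3@0 c1@1 c2@1, authorship 12....
After op 6 (add_cursor(1)): buffer="nnysdz" (len 6), cursors c3@0 c1@1 c2@1 c4@1, authorship 12....
After op 7 (insert('v')): buffer="vnvvvnysdz" (len 10), cursors c3@1 c1@5 c2@5 c4@5, authorship 311242....
Authorship (.=original, N=cursor N): 3 1 1 2 4 2 . . . .
Index 6: author = original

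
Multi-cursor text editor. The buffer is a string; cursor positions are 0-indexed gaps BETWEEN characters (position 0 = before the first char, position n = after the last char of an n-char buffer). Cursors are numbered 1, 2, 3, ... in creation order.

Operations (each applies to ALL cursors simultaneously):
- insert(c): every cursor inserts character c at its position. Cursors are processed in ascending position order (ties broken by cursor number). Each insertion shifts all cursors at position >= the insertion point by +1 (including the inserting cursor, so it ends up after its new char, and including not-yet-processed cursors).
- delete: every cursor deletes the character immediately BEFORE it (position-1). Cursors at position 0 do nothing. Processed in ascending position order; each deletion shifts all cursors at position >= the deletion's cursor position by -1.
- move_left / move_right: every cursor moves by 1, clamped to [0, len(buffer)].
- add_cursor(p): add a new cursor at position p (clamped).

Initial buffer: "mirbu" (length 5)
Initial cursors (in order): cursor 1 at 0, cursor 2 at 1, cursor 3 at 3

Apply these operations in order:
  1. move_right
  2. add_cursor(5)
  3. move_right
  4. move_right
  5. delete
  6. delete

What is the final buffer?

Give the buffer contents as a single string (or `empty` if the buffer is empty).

After op 1 (move_right): buffer="mirbu" (len 5), cursors c1@1 c2@2 c3@4, authorship .....
After op 2 (add_cursor(5)): buffer="mirbu" (len 5), cursors c1@1 c2@2 c3@4 c4@5, authorship .....
After op 3 (move_right): buffer="mirbu" (len 5), cursors c1@2 c2@3 c3@5 c4@5, authorship .....
After op 4 (move_right): buffer="mirbu" (len 5), cursors c1@3 c2@4 c3@5 c4@5, authorship .....
After op 5 (delete): buffer="m" (len 1), cursors c1@1 c2@1 c3@1 c4@1, authorship .
After op 6 (delete): buffer="" (len 0), cursors c1@0 c2@0 c3@0 c4@0, authorship 

Answer: empty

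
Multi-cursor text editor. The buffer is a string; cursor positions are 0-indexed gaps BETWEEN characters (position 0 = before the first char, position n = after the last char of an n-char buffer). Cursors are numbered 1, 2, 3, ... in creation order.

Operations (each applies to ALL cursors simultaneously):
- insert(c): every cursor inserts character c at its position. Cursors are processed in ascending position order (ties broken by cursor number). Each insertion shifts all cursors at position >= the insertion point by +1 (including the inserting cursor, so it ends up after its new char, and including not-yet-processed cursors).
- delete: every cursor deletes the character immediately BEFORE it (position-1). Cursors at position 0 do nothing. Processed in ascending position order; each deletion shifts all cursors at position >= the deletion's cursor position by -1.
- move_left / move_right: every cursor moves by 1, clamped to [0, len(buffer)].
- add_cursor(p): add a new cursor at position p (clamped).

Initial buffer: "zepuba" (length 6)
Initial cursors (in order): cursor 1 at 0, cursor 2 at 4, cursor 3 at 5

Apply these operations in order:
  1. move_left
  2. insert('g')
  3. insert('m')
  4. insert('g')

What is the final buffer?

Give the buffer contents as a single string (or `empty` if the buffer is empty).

After op 1 (move_left): buffer="zepuba" (len 6), cursors c1@0 c2@3 c3@4, authorship ......
After op 2 (insert('g')): buffer="gzepgugba" (len 9), cursors c1@1 c2@5 c3@7, authorship 1...2.3..
After op 3 (insert('m')): buffer="gmzepgmugmba" (len 12), cursors c1@2 c2@7 c3@10, authorship 11...22.33..
After op 4 (insert('g')): buffer="gmgzepgmgugmgba" (len 15), cursors c1@3 c2@9 c3@13, authorship 111...222.333..

Answer: gmgzepgmgugmgba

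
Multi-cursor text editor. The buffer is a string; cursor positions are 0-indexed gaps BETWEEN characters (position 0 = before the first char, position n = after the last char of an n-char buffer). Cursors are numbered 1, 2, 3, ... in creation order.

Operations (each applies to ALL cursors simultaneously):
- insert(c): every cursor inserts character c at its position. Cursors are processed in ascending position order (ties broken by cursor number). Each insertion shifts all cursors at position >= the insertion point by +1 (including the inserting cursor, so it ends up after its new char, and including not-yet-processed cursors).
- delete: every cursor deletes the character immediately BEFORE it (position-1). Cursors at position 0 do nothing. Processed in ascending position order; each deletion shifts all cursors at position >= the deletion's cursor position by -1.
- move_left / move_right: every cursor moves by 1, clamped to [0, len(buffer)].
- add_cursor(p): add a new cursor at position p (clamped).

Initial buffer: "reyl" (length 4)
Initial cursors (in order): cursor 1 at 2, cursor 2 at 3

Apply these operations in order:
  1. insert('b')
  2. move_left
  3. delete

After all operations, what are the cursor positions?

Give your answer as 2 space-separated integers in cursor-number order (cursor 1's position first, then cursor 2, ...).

Answer: 1 2

Derivation:
After op 1 (insert('b')): buffer="rebybl" (len 6), cursors c1@3 c2@5, authorship ..1.2.
After op 2 (move_left): buffer="rebybl" (len 6), cursors c1@2 c2@4, authorship ..1.2.
After op 3 (delete): buffer="rbbl" (len 4), cursors c1@1 c2@2, authorship .12.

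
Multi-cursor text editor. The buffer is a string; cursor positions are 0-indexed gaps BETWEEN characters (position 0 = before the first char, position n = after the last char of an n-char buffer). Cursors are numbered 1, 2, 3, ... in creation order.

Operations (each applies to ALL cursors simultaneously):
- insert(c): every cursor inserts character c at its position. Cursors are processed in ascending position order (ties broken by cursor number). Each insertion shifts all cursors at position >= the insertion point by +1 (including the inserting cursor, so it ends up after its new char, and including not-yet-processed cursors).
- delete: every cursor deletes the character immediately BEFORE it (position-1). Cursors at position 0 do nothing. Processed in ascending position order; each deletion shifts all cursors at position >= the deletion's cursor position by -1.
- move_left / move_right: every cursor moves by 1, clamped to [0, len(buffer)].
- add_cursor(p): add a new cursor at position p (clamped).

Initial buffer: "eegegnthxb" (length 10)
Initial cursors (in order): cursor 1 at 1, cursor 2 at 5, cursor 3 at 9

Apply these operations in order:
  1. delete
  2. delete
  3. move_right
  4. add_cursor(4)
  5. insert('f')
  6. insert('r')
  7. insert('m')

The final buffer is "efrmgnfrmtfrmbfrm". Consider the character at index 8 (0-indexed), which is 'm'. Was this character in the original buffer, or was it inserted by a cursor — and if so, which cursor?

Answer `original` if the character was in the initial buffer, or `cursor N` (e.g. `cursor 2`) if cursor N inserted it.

After op 1 (delete): buffer="egenthb" (len 7), cursors c1@0 c2@3 c3@6, authorship .......
After op 2 (delete): buffer="egntb" (len 5), cursors c1@0 c2@2 c3@4, authorship .....
After op 3 (move_right): buffer="egntb" (len 5), cursors c1@1 c2@3 c3@5, authorship .....
After op 4 (add_cursor(4)): buffer="egntb" (len 5), cursors c1@1 c2@3 c4@4 c3@5, authorship .....
After op 5 (insert('f')): buffer="efgnftfbf" (len 9), cursors c1@2 c2@5 c4@7 c3@9, authorship .1..2.4.3
After op 6 (insert('r')): buffer="efrgnfrtfrbfr" (len 13), cursors c1@3 c2@7 c4@10 c3@13, authorship .11..22.44.33
After op 7 (insert('m')): buffer="efrmgnfrmtfrmbfrm" (len 17), cursors c1@4 c2@9 c4@13 c3@17, authorship .111..222.444.333
Authorship (.=original, N=cursor N): . 1 1 1 . . 2 2 2 . 4 4 4 . 3 3 3
Index 8: author = 2

Answer: cursor 2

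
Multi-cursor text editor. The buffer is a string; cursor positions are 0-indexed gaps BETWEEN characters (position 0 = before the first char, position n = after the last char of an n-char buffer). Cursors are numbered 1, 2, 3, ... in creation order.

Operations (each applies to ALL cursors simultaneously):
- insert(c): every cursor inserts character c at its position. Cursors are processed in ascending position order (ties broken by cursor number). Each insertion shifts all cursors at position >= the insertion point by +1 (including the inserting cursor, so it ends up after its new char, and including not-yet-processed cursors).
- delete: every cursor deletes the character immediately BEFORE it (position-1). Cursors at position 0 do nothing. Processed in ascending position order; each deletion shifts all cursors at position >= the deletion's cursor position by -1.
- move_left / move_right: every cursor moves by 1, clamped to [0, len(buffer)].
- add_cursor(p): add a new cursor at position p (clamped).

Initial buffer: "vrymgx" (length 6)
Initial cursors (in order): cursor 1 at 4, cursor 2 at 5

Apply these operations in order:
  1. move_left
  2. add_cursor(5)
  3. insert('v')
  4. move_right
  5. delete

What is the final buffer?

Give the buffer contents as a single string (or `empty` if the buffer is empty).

Answer: vryvvv

Derivation:
After op 1 (move_left): buffer="vrymgx" (len 6), cursors c1@3 c2@4, authorship ......
After op 2 (add_cursor(5)): buffer="vrymgx" (len 6), cursors c1@3 c2@4 c3@5, authorship ......
After op 3 (insert('v')): buffer="vryvmvgvx" (len 9), cursors c1@4 c2@6 c3@8, authorship ...1.2.3.
After op 4 (move_right): buffer="vryvmvgvx" (len 9), cursors c1@5 c2@7 c3@9, authorship ...1.2.3.
After op 5 (delete): buffer="vryvvv" (len 6), cursors c1@4 c2@5 c3@6, authorship ...123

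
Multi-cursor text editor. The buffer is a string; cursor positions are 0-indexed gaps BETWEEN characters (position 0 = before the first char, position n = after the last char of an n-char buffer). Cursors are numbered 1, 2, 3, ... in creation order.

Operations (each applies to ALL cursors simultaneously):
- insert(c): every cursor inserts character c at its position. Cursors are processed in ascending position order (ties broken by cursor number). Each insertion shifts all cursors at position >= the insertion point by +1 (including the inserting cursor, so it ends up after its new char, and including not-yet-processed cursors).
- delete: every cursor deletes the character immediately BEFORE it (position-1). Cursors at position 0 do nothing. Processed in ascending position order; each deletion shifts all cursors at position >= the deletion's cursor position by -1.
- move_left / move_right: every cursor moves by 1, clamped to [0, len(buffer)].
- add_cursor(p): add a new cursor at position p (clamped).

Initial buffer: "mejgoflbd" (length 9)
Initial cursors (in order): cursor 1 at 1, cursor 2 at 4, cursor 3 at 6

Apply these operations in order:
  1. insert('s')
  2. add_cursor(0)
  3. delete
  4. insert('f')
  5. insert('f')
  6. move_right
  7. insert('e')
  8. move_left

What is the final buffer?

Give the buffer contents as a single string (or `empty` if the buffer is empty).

Answer: ffmeffeejgffoeffflebd

Derivation:
After op 1 (insert('s')): buffer="msejgsofslbd" (len 12), cursors c1@2 c2@6 c3@9, authorship .1...2..3...
After op 2 (add_cursor(0)): buffer="msejgsofslbd" (len 12), cursors c4@0 c1@2 c2@6 c3@9, authorship .1...2..3...
After op 3 (delete): buffer="mejgoflbd" (len 9), cursors c4@0 c1@1 c2@4 c3@6, authorship .........
After op 4 (insert('f')): buffer="fmfejgfofflbd" (len 13), cursors c4@1 c1@3 c2@7 c3@10, authorship 4.1...2..3...
After op 5 (insert('f')): buffer="ffmffejgffoffflbd" (len 17), cursors c4@2 c1@5 c2@10 c3@14, authorship 44.11...22..33...
After op 6 (move_right): buffer="ffmffejgffoffflbd" (len 17), cursors c4@3 c1@6 c2@11 c3@15, authorship 44.11...22..33...
After op 7 (insert('e')): buffer="ffmeffeejgffoeffflebd" (len 21), cursors c4@4 c1@8 c2@14 c3@19, authorship 44.411.1..22.2.33.3..
After op 8 (move_left): buffer="ffmeffeejgffoeffflebd" (len 21), cursors c4@3 c1@7 c2@13 c3@18, authorship 44.411.1..22.2.33.3..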